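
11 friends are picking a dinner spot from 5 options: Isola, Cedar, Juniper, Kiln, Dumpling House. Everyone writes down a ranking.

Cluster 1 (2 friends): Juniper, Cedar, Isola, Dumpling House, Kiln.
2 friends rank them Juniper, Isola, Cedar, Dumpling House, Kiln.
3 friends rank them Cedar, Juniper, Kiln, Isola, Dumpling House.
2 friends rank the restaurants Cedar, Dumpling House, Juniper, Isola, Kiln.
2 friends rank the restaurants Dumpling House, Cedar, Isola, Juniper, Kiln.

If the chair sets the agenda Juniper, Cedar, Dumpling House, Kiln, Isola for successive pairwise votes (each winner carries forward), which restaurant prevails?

Round 1: Juniper vs Cedar — 4–7, Cedar advances.
Round 2: Cedar vs Dumpling House — 9–2, Cedar advances.
Round 3: Cedar vs Kiln — 11–0, Cedar advances.
Round 4: Cedar vs Isola — 9–2, Cedar advances.
Cedar survives the agenda.

Cedar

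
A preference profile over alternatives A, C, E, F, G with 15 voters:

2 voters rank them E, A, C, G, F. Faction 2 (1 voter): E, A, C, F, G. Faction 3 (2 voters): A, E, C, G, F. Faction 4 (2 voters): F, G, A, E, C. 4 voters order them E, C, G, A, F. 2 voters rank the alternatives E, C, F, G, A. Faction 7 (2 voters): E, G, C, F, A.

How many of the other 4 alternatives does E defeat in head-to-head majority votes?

E against each rival (15 voters):
E vs A: 2+1+4+2+2 = 11 for E, 4 for A — E by 11–4.
E–C: E 15–0.
E vs F: E is ranked higher on 2+1+2+4+2+2 = 13 ballots, F on 2. E wins 13–2.
E vs G: 13 to 2, E.
E beats A, C, F, G — 4 pairwise wins.

4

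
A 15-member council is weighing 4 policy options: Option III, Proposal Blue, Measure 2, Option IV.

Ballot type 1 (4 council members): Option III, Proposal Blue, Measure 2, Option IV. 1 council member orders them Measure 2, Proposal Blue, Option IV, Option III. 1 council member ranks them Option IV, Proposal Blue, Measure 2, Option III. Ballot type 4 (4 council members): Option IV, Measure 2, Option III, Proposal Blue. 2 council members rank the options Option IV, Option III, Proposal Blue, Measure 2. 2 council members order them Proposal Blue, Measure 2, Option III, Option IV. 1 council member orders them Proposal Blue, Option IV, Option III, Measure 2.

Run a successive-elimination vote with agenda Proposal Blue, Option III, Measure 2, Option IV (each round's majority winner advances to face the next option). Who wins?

Round 1: Proposal Blue vs Option III — 5–10, Option III advances.
Round 2: Option III vs Measure 2 — 7–8, Measure 2 advances.
Round 3: Measure 2 vs Option IV — 7–8, Option IV advances.
The agenda winner is Option IV.

Option IV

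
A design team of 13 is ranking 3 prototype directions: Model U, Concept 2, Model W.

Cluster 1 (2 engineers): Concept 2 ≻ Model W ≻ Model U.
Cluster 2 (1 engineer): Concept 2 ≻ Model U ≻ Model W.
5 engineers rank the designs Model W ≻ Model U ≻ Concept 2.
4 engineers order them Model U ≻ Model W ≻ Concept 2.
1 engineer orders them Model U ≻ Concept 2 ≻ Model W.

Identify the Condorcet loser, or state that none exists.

Concept 2

Pairwise majorities:
Model U vs Concept 2: Model U, 10–3.
Model U vs Model W: 6 to 7, Model W.
Concept 2 vs Model W: 4 to 9, Model W.
Concept 2 loses to every other design — it is the Condorcet loser.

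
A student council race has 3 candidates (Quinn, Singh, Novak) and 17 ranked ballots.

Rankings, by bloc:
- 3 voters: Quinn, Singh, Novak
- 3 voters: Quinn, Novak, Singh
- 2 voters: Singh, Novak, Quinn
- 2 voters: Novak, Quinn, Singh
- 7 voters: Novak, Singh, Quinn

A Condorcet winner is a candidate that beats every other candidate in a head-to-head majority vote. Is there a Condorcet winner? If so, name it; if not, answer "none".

Check each pair by majority over 17 ballots:
Quinn vs Singh: Quinn is ranked higher on 3+3+2 = 8 ballots, Singh on 9. Singh wins 9–8.
Quinn vs Novak: 3+3 = 6 for Quinn, 11 for Novak — Novak by 11–6.
Singh vs Novak: Singh preferred on 3+2 = 5 ballots; Novak wins 12–5.
Novak beats each of Quinn, Singh — Novak is the Condorcet winner.

Novak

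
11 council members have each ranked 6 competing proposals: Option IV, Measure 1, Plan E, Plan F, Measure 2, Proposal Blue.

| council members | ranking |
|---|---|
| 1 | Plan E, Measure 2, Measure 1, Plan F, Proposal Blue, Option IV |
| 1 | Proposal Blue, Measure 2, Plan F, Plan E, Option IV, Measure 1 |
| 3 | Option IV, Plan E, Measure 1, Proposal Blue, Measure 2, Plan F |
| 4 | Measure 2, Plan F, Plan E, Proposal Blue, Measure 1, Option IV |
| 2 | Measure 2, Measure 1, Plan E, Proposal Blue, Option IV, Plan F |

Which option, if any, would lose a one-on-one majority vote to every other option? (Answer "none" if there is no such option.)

Option IV

Head-to-head results (11 council members):
Option IV vs Measure 1: Measure 1 wins 7–4.
Option IV vs Plan E: 3 to 8, Plan E.
Option IV vs Plan F: Option IV is ranked higher on 3+2 = 5 ballots, Plan F on 6. Plan F wins 6–5.
Option IV vs Measure 2: Option IV is ranked higher on 3 ballots, Measure 2 on 8. Measure 2 wins 8–3.
Option IV vs Proposal Blue: Proposal Blue, 8–3.
Measure 1 vs Plan E: Plan E wins 9–2.
Measure 1 vs Plan F: 6 to 5, Measure 1.
Measure 1–Measure 2: Measure 2 8–3.
Measure 1–Proposal Blue: Measure 1 6–5.
Plan E vs Plan F: 6 to 5, Plan E.
Plan E vs Measure 2: Measure 2 wins 7–4.
Plan E vs Proposal Blue: Plan E, 10–1.
Plan F vs Measure 2: Measure 2 wins 11–0.
Plan F vs Proposal Blue: Plan F preferred on 1+4 = 5 ballots; Proposal Blue wins 6–5.
Measure 2–Proposal Blue: Measure 2 7–4.
Only Option IV has no wins; Option IV is the Condorcet loser.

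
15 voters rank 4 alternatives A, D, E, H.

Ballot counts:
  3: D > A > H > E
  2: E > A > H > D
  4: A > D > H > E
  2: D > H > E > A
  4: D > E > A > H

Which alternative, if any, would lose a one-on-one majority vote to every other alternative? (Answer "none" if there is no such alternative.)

none

Head-to-head results (15 voters):
A vs D: 6 to 9, D.
A vs E: E, 8–7.
A vs H: A is ranked higher on 3+2+4+4 = 13 ballots, H on 2. A wins 13–2.
D vs E: D wins 13–2.
D–H: D 13–2.
E vs H: 2+4 = 6 for E, 9 for H — H by 9–6.
Each alternative has at least one pairwise win (A beats H; D beats A; E beats A; H beats E) — no Condorcet loser.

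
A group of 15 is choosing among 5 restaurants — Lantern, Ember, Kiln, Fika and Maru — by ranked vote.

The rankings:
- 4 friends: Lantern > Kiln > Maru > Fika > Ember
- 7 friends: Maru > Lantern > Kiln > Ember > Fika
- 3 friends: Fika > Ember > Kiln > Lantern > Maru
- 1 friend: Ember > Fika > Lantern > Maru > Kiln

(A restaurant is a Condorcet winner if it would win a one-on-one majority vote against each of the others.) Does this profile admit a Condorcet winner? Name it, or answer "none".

Lantern

Head-to-head results (15 friends):
Lantern vs Ember: Lantern wins 11–4.
Lantern vs Kiln: Lantern wins 12–3.
Lantern–Fika: Lantern 11–4.
Lantern vs Maru: Lantern wins 8–7.
Ember vs Kiln: Kiln, 11–4.
Ember vs Fika: Ember wins 8–7.
Ember–Maru: Maru 11–4.
Kiln vs Fika: Kiln wins 11–4.
Kiln–Maru: Maru 8–7.
Fika vs Maru: Maru, 11–4.
Lantern defeats every rival head-to-head and is the Condorcet winner.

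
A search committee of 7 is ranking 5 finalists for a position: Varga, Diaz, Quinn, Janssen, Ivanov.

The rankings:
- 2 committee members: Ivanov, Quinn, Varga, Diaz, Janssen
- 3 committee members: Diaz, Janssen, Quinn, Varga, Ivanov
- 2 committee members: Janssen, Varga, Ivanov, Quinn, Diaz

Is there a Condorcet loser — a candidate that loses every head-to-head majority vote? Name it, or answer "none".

none

Head-to-head results (7 committee members):
Varga–Diaz: Varga 4–3.
Varga vs Quinn: 2 to 5, Quinn.
Varga vs Janssen: Varga preferred on 2 ballots; Janssen wins 5–2.
Varga vs Ivanov: 3+2 = 5 for Varga, 2 for Ivanov — Varga by 5–2.
Diaz–Quinn: Quinn 4–3.
Diaz vs Janssen: Diaz is ranked higher on 2+3 = 5 ballots, Janssen on 2. Diaz wins 5–2.
Diaz–Ivanov: Ivanov 4–3.
Quinn vs Janssen: 2 to 5, Janssen.
Quinn vs Ivanov: 3 for Quinn, 4 for Ivanov — Ivanov by 4–3.
Janssen vs Ivanov: Janssen, 5–2.
No candidate is winless: Varga beats Diaz; Diaz beats Janssen; Quinn beats Varga; Janssen beats Varga; Ivanov beats Diaz. There is no Condorcet loser.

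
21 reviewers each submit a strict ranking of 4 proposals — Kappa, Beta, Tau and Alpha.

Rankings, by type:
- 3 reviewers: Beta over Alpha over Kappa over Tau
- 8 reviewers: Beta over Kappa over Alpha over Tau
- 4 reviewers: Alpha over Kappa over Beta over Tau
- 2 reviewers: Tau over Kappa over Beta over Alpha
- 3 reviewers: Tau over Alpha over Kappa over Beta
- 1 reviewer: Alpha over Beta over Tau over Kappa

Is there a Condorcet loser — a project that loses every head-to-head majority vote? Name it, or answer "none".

Tau

Pairwise majorities:
Kappa vs Beta: Kappa is ranked higher on 4+2+3 = 9 ballots, Beta on 12. Beta wins 12–9.
Kappa vs Tau: Kappa, 15–6.
Kappa vs Alpha: Alpha wins 11–10.
Beta–Tau: Beta 16–5.
Beta vs Alpha: Beta is ranked higher on 3+8+2 = 13 ballots, Alpha on 8. Beta wins 13–8.
Tau vs Alpha: Alpha, 16–5.
Only Tau has no wins; Tau is the Condorcet loser.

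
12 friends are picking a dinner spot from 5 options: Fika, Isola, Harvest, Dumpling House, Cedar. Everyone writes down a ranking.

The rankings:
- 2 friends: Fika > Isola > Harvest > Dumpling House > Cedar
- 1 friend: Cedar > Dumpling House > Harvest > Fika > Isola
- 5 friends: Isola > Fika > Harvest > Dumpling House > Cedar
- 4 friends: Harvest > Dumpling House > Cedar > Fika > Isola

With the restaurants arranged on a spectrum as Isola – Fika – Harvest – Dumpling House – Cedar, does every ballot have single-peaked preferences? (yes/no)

Axis positions: Isola=1, Fika=2, Harvest=3, Dumpling House=4, Cedar=5.
Ballot type 1 (peak Fika at position 2): ranking walks positions 2-1-3-4-5, expanding outward from the peak — single-peaked.
Ballot type 2 (peak Cedar at position 5): ranking walks positions 5-4-3-2-1, expanding outward from the peak — single-peaked.
Ballot type 3 (peak Isola at position 1): ranking walks positions 1-2-3-4-5, expanding outward from the peak — single-peaked.
Ballot type 4 (peak Harvest at position 3): ranking walks positions 3-4-5-2-1, expanding outward from the peak — single-peaked.
Every ranking is single-peaked on this axis.

yes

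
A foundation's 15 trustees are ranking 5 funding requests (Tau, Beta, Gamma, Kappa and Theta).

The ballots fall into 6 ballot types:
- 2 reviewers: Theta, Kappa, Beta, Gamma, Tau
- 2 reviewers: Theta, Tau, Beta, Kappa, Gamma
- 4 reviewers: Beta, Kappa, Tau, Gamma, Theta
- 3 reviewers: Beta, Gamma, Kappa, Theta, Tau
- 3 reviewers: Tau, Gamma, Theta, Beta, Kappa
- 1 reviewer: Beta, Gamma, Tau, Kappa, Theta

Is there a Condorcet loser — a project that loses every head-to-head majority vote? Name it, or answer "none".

Theta

Pairwise majorities:
Tau–Beta: Beta 10–5.
Tau vs Gamma: Tau, 9–6.
Tau vs Kappa: Kappa, 9–6.
Tau vs Theta: Tau wins 8–7.
Beta–Gamma: Beta 12–3.
Beta vs Kappa: Beta wins 13–2.
Beta–Theta: Beta 8–7.
Gamma vs Kappa: Gamma is ranked higher on 3+3+1 = 7 ballots, Kappa on 8. Kappa wins 8–7.
Gamma–Theta: Gamma 11–4.
Kappa vs Theta: Kappa preferred on 4+3+1 = 8 ballots; Kappa wins 8–7.
Theta is beaten in every head-to-head and is the Condorcet loser.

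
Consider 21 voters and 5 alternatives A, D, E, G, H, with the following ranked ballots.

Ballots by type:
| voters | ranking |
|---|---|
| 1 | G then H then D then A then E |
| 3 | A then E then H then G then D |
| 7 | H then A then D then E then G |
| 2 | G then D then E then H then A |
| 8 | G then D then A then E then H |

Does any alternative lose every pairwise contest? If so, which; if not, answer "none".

none

Head-to-head results (21 voters):
A–D: D 11–10.
A–E: A 19–2.
A vs G: 10 to 11, G.
A vs H: A, 11–10.
D–E: D 18–3.
D vs G: D is ranked higher on 7 ballots, G on 14. G wins 14–7.
D vs H: H, 11–10.
E vs G: G, 11–10.
E vs H: E is ranked higher on 3+2+8 = 13 ballots, H on 8. E wins 13–8.
G–H: G 11–10.
No alternative is winless: A beats E; D beats A; E beats H; G beats A; H beats D. There is no Condorcet loser.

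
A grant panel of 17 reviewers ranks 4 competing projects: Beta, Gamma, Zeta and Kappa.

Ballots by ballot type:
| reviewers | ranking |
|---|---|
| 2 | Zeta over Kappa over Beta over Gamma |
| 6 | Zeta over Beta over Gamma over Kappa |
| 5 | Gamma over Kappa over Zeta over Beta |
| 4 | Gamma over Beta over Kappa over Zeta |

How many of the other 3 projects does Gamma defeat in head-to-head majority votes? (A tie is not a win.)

3

Gamma against each rival (17 reviewers):
Gamma vs Beta: Gamma is ranked higher on 5+4 = 9 ballots, Beta on 8. Gamma wins 9–8.
Gamma–Zeta: Gamma 9–8.
Gamma vs Kappa: Gamma is ranked higher on 6+5+4 = 15 ballots, Kappa on 2. Gamma wins 15–2.
Gamma beats Beta, Zeta, Kappa — 3 pairwise wins.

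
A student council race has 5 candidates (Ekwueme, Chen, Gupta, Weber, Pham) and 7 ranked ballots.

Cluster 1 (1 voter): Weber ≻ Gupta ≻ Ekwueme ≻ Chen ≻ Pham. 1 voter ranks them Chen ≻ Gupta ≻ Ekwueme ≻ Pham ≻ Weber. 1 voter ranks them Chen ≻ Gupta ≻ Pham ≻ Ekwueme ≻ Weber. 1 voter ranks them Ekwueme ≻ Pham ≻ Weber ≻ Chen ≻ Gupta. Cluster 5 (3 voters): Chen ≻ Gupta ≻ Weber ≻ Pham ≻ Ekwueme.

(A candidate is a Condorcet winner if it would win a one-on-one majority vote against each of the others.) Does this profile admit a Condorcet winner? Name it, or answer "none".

Head-to-head results (7 voters):
Ekwueme vs Chen: Chen wins 5–2.
Ekwueme–Gupta: Gupta 6–1.
Ekwueme vs Weber: Weber, 4–3.
Ekwueme vs Pham: Pham wins 4–3.
Chen vs Gupta: Chen, 6–1.
Chen vs Weber: Chen wins 5–2.
Chen vs Pham: Chen wins 6–1.
Gupta–Weber: Gupta 5–2.
Gupta vs Pham: Gupta, 6–1.
Weber–Pham: Weber 4–3.
Chen defeats every rival head-to-head and is the Condorcet winner.

Chen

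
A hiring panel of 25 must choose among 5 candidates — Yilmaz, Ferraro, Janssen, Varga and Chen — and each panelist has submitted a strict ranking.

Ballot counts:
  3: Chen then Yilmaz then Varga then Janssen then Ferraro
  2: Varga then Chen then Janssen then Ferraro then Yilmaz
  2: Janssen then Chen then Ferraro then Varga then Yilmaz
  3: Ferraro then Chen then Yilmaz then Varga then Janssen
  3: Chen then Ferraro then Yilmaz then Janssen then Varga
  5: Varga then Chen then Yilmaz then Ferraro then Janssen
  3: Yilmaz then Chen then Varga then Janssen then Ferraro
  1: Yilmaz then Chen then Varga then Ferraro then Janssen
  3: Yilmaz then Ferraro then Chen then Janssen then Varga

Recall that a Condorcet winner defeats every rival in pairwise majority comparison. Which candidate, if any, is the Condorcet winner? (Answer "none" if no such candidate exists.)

Chen

Pairwise majorities:
Yilmaz vs Ferraro: Yilmaz wins 15–10.
Yilmaz vs Janssen: Yilmaz wins 21–4.
Yilmaz vs Varga: Yilmaz wins 16–9.
Yilmaz–Chen: Chen 18–7.
Ferraro vs Janssen: Ferraro, 15–10.
Ferraro vs Varga: Ferraro is ranked higher on 2+3+3+3 = 11 ballots, Varga on 14. Varga wins 14–11.
Ferraro–Chen: Chen 19–6.
Janssen vs Varga: 8 to 17, Varga.
Janssen vs Chen: Janssen is ranked higher on 2 ballots, Chen on 23. Chen wins 23–2.
Varga vs Chen: Varga preferred on 2+5 = 7 ballots; Chen wins 18–7.
Only Chen has no losses; Chen is the Condorcet winner.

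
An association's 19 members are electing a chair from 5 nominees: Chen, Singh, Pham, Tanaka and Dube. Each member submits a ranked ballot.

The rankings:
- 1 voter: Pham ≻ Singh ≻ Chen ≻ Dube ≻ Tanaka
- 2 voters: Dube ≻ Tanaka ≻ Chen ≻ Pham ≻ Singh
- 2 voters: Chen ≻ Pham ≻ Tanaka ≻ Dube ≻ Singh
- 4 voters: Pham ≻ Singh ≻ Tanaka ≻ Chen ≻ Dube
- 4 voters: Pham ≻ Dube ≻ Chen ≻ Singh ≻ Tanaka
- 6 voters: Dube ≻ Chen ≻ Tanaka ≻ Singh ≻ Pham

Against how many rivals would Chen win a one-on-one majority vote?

3

Chen against each rival (19 voters):
Chen vs Singh: Chen is ranked higher on 2+2+4+6 = 14 ballots, Singh on 5. Chen wins 14–5.
Chen vs Pham: Chen preferred on 2+2+6 = 10 ballots; Chen wins 10–9.
Chen vs Tanaka: 13 to 6, Chen.
Chen–Dube: Dube 12–7.
Chen beats Singh, Pham, Tanaka; loses to Dube — 3 pairwise wins.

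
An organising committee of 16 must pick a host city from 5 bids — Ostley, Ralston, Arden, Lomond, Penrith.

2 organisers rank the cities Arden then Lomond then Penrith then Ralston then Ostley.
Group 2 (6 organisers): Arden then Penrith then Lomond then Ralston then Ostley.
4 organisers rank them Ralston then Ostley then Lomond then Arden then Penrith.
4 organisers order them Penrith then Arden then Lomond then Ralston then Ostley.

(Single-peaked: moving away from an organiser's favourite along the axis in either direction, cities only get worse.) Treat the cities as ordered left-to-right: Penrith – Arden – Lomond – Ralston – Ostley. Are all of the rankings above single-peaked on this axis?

Axis positions: Penrith=1, Arden=2, Lomond=3, Ralston=4, Ostley=5.
Group 1 (peak Arden at position 2): ranking walks positions 2-3-1-4-5, expanding outward from the peak — single-peaked.
Group 2 (peak Arden at position 2): ranking walks positions 2-1-3-4-5, expanding outward from the peak — single-peaked.
Group 3 (peak Ralston at position 4): ranking walks positions 4-5-3-2-1, expanding outward from the peak — single-peaked.
Group 4 (peak Penrith at position 1): ranking walks positions 1-2-3-4-5, expanding outward from the peak — single-peaked.
Every ranking is single-peaked on this axis.

yes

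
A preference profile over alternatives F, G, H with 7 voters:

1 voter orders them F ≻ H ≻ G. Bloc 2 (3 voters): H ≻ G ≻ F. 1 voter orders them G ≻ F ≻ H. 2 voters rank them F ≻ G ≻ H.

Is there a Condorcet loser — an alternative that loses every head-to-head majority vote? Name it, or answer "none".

none

Pairwise majorities:
F vs G: F preferred on 1+2 = 3 ballots; G wins 4–3.
F vs H: F, 4–3.
G–H: H 4–3.
Every alternative wins at least one matchup (F beats H; G beats F; H beats G), so there is no Condorcet loser.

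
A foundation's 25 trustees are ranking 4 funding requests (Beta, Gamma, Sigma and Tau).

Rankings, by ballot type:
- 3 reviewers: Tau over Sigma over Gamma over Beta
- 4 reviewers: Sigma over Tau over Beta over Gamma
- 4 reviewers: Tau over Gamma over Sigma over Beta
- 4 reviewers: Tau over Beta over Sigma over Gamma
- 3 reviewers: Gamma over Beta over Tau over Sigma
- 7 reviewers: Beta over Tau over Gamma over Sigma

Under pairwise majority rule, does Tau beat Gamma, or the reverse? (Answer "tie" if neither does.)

Tau

Ballots ranking Tau above Gamma: 3 + 4 + 4 + 4 + 7 = 22.
Ballots ranking Gamma above Tau: 25 − 22 = 3.
Tau wins the head-to-head 22–3.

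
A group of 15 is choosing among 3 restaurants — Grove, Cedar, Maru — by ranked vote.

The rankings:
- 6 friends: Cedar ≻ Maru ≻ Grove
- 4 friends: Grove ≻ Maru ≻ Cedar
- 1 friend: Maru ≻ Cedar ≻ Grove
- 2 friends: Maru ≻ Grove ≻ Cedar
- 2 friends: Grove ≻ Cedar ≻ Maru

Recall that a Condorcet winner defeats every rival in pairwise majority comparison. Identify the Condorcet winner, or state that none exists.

none

Pairwise majorities:
Grove vs Cedar: Grove is ranked higher on 4+2+2 = 8 ballots, Cedar on 7. Grove wins 8–7.
Grove vs Maru: Grove preferred on 4+2 = 6 ballots; Maru wins 9–6.
Cedar vs Maru: 6+2 = 8 for Cedar, 7 for Maru — Cedar by 8–7.
Each restaurant drops at least one matchup (Grove loses to Maru; Cedar loses to Grove; Maru loses to Cedar); the cycle Grove > Cedar > Maru > Grove rules out a Condorcet winner.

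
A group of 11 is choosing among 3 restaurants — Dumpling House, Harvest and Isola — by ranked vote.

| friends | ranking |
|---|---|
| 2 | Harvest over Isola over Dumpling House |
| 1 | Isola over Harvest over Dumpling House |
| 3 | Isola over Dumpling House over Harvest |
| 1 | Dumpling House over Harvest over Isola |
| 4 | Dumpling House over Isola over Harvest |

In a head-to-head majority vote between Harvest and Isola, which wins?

Ballots ranking Harvest above Isola: 2 + 1 = 3.
Ballots ranking Isola above Harvest: 11 − 3 = 8.
Isola wins the head-to-head 8–3.

Isola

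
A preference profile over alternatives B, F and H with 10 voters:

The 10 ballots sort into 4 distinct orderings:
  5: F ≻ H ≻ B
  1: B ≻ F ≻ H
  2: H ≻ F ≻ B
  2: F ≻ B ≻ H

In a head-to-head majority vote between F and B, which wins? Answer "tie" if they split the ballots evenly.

F

Ballots ranking F above B: 5 + 2 + 2 = 9.
Ballots ranking B above F: 10 − 9 = 1.
F wins the head-to-head 9–1.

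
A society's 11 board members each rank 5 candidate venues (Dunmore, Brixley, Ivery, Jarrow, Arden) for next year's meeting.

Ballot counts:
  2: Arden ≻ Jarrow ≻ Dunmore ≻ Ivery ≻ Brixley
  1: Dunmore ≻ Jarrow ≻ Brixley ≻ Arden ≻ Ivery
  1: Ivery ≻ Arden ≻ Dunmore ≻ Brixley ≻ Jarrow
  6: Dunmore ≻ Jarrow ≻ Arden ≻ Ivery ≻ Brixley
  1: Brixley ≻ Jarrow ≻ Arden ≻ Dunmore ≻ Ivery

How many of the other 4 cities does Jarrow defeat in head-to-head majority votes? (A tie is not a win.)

Jarrow against each rival (11 organisers):
Jarrow vs Dunmore: 2+1 = 3 for Jarrow, 8 for Dunmore — Dunmore by 8–3.
Jarrow vs Brixley: 9 to 2, Jarrow.
Jarrow vs Ivery: Jarrow preferred on 2+1+6+1 = 10 ballots; Jarrow wins 10–1.
Jarrow vs Arden: Jarrow wins 8–3.
Jarrow beats Brixley, Ivery, Arden; loses to Dunmore — 3 pairwise wins.

3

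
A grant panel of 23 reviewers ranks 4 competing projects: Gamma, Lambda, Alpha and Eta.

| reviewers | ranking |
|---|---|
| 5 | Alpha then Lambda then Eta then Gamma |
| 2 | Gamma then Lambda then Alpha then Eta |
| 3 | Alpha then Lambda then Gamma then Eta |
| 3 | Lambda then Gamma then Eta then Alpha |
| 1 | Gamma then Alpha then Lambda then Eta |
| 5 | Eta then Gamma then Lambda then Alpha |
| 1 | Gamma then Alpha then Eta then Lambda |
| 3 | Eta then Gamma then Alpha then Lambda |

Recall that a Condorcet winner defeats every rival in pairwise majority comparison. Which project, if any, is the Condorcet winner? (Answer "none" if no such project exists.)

Head-to-head results (23 reviewers):
Gamma vs Lambda: Gamma, 12–11.
Gamma–Alpha: Gamma 15–8.
Gamma vs Eta: Eta, 13–10.
Lambda vs Alpha: Alpha wins 13–10.
Lambda vs Eta: Lambda wins 14–9.
Alpha–Eta: Alpha 12–11.
Each project drops at least one matchup (Gamma loses to Eta; Lambda loses to Gamma; Alpha loses to Gamma; Eta loses to Lambda); the cycle Gamma beats Lambda beats Eta beats Gamma rules out a Condorcet winner.

none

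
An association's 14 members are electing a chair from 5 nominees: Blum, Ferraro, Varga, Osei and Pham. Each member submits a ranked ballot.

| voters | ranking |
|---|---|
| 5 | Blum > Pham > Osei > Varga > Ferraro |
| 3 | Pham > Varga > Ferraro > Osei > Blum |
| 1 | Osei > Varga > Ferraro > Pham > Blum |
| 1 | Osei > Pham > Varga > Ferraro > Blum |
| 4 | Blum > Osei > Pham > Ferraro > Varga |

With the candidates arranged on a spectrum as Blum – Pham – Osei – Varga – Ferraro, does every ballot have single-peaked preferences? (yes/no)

Axis positions: Blum=1, Pham=2, Osei=3, Varga=4, Ferraro=5.
Group 1 (peak Blum at position 1): ranking walks positions 1-2-3-4-5, expanding outward from the peak — single-peaked.
Group 2: ranking walks positions 2-4-5-3-1; Varga is ranked above Osei even though Osei lies between Varga and the peak Pham on the axis — preferences dip and rise again. Not single-peaked.
Group 3 (peak Osei at position 3): ranking walks positions 3-4-5-2-1, expanding outward from the peak — single-peaked.
Group 4 (peak Osei at position 3): ranking walks positions 3-2-4-5-1, expanding outward from the peak — single-peaked.
Group 5: ranking walks positions 1-3-2-5-4; Osei is ranked above Pham even though Pham lies between Osei and the peak Blum on the axis — preferences dip and rise again. Not single-peaked.
Group 2 violates single-peakedness, so the profile is not single-peaked on this axis.

no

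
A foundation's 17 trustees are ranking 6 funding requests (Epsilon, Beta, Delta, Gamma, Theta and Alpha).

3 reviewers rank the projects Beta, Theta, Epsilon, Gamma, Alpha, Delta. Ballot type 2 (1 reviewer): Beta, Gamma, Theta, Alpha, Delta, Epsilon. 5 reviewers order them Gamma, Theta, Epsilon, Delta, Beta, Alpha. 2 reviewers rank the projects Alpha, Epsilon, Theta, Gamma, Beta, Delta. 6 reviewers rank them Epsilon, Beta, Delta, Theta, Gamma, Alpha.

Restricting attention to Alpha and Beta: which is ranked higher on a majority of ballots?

Ballots ranking Alpha above Beta: 2.
Ballots ranking Beta above Alpha: 17 − 2 = 15.
Beta wins the head-to-head 15–2.

Beta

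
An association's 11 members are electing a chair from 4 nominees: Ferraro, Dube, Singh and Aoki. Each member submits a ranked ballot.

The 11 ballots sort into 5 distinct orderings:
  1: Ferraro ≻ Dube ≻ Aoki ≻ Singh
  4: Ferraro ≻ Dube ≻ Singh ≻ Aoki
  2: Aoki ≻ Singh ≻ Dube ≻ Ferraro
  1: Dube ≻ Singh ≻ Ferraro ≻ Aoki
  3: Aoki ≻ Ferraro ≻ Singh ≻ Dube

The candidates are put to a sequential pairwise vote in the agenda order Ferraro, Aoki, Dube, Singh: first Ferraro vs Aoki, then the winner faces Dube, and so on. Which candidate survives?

Round 1: Ferraro vs Aoki — 6–5, Ferraro advances.
Round 2: Ferraro vs Dube — 8–3, Ferraro advances.
Round 3: Ferraro vs Singh — 8–3, Ferraro advances.
Ferraro survives the agenda.

Ferraro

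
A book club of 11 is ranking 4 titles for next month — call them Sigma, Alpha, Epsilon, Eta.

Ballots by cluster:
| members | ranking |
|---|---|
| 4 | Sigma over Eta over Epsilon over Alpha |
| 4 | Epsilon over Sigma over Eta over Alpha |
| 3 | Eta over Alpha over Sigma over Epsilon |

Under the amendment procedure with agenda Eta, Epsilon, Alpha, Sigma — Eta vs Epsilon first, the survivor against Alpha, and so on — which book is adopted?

Sigma

Round 1: Eta vs Epsilon — 7–4, Eta advances.
Round 2: Eta vs Alpha — 11–0, Eta advances.
Round 3: Eta vs Sigma — 3–8, Sigma advances.
Sigma survives the agenda.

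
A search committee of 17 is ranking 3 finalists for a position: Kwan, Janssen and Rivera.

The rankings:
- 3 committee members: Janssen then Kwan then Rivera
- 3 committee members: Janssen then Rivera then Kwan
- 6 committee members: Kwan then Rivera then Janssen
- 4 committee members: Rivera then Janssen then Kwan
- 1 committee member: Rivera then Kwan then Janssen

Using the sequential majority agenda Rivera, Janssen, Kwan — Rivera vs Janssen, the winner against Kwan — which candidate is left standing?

Kwan

Round 1: Rivera vs Janssen — 11–6, Rivera advances.
Round 2: Rivera vs Kwan — 8–9, Kwan advances.
The agenda winner is Kwan.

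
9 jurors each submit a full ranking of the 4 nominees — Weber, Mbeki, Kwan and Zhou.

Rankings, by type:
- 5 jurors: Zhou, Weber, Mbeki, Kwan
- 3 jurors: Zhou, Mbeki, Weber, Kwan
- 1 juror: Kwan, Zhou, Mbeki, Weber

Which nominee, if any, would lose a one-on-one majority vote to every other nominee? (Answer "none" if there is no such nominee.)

Kwan

Head-to-head results (9 jurors):
Weber vs Mbeki: 5 for Weber, 4 for Mbeki — Weber by 5–4.
Weber vs Kwan: Weber is ranked higher on 5+3 = 8 ballots, Kwan on 1. Weber wins 8–1.
Weber–Zhou: Zhou 9–0.
Mbeki vs Kwan: 8 to 1, Mbeki.
Mbeki–Zhou: Zhou 9–0.
Kwan–Zhou: Zhou 8–1.
Kwan is beaten in every head-to-head and is the Condorcet loser.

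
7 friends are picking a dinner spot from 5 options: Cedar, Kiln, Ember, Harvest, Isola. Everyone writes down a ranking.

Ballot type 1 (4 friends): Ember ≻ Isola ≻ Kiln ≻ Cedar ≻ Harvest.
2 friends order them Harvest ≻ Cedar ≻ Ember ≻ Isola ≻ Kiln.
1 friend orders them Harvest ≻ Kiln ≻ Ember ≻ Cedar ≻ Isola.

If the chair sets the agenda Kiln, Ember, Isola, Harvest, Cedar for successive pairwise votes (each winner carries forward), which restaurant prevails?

Round 1: Kiln vs Ember — 1–6, Ember advances.
Round 2: Ember vs Isola — 7–0, Ember advances.
Round 3: Ember vs Harvest — 4–3, Ember advances.
Round 4: Ember vs Cedar — 5–2, Ember advances.
Ember survives the agenda.

Ember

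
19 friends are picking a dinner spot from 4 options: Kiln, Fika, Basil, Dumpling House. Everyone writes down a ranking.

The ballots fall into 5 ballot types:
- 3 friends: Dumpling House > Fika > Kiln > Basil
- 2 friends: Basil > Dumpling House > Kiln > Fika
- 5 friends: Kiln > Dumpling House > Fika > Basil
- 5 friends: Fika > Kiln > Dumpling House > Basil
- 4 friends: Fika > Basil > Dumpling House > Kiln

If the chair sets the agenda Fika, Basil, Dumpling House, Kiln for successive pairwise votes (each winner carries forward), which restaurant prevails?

Round 1: Fika vs Basil — 17–2, Fika advances.
Round 2: Fika vs Dumpling House — 9–10, Dumpling House advances.
Round 3: Dumpling House vs Kiln — 9–10, Kiln advances.
Kiln survives the agenda.

Kiln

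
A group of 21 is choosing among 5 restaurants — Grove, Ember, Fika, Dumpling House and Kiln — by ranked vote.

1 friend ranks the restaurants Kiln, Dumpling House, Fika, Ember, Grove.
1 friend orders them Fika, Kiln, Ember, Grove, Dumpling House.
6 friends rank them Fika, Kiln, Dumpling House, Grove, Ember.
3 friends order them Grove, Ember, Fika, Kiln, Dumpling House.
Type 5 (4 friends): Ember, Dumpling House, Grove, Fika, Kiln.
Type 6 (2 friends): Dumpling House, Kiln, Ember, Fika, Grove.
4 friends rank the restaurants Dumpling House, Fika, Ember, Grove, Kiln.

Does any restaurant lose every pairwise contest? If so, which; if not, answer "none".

Head-to-head results (21 friends):
Grove–Ember: Ember 12–9.
Grove vs Fika: Fika, 14–7.
Grove vs Dumpling House: Grove is ranked higher on 1+3 = 4 ballots, Dumpling House on 17. Dumpling House wins 17–4.
Grove vs Kiln: Grove wins 11–10.
Ember vs Fika: Ember preferred on 3+4+2 = 9 ballots; Fika wins 12–9.
Ember vs Dumpling House: 1+3+4 = 8 for Ember, 13 for Dumpling House — Dumpling House by 13–8.
Ember vs Kiln: Ember is ranked higher on 3+4+4 = 11 ballots, Kiln on 10. Ember wins 11–10.
Fika vs Dumpling House: 1+6+3 = 10 for Fika, 11 for Dumpling House — Dumpling House by 11–10.
Fika–Kiln: Fika 18–3.
Dumpling House vs Kiln: 10 to 11, Kiln.
No restaurant is winless: Grove beats Kiln; Ember beats Grove; Fika beats Grove; Dumpling House beats Grove; Kiln beats Dumpling House. There is no Condorcet loser.

none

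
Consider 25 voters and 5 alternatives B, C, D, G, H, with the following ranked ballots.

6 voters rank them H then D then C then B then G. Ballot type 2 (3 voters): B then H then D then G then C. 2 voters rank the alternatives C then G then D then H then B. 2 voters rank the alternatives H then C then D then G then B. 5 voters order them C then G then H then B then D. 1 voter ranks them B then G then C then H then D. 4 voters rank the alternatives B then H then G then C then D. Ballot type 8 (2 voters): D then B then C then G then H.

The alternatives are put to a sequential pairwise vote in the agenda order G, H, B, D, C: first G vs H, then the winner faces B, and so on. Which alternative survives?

H

Round 1: G vs H — 10–15, H advances.
Round 2: H vs B — 15–10, H advances.
Round 3: H vs D — 21–4, H advances.
Round 4: H vs C — 15–10, H advances.
The agenda winner is H.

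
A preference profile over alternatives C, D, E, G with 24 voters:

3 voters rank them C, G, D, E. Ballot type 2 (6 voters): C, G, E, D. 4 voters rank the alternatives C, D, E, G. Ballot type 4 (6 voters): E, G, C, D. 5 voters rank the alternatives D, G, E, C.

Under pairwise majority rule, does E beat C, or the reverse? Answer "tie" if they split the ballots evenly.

C

Ballots ranking E above C: 6 + 5 = 11.
Ballots ranking C above E: 24 − 11 = 13.
C wins the head-to-head 13–11.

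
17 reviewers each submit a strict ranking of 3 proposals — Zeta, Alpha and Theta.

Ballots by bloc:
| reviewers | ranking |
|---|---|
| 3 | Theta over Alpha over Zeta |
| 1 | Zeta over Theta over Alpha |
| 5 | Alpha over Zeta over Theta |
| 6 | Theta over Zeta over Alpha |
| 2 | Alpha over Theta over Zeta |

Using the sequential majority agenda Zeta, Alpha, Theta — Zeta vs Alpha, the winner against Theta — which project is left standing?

Theta

Round 1: Zeta vs Alpha — 7–10, Alpha advances.
Round 2: Alpha vs Theta — 7–10, Theta advances.
Theta survives the agenda.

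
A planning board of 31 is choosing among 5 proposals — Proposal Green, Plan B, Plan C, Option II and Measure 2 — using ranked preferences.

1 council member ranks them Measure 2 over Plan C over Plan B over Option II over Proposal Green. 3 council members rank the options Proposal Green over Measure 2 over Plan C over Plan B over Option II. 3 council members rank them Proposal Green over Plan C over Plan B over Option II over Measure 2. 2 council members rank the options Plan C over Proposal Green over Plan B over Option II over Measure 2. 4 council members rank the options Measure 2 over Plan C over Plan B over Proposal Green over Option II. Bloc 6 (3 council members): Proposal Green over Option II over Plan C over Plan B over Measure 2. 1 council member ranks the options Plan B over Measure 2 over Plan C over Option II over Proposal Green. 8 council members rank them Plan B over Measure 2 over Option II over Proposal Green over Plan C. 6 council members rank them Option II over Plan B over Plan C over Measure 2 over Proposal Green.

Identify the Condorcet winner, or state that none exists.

none

Head-to-head results (31 council members):
Proposal Green vs Plan B: Plan B, 20–11.
Proposal Green vs Plan C: Proposal Green, 17–14.
Proposal Green–Option II: Option II 16–15.
Proposal Green–Measure 2: Measure 2 20–11.
Plan B–Plan C: Plan C 16–15.
Plan B vs Option II: Plan B, 22–9.
Plan B vs Measure 2: Plan B wins 23–8.
Plan C vs Option II: Option II wins 17–14.
Plan C vs Measure 2: Measure 2 wins 17–14.
Option II vs Measure 2: Measure 2 wins 17–14.
Each option drops at least one matchup (Proposal Green loses to Plan B; Plan B loses to Plan C; Plan C loses to Proposal Green; Option II loses to Plan B; Measure 2 loses to Plan B); the cycle Proposal Green > Plan C > Plan B > Proposal Green rules out a Condorcet winner.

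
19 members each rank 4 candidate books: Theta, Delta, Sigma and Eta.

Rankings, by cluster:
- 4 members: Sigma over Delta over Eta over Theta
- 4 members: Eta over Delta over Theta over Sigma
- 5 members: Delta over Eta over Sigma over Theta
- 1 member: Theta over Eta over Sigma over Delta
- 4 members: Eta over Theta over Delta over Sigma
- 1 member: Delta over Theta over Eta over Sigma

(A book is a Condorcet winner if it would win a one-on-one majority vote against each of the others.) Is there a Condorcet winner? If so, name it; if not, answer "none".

Pairwise majorities:
Theta vs Delta: Delta, 14–5.
Theta vs Sigma: Theta wins 10–9.
Theta vs Eta: Eta, 17–2.
Delta–Sigma: Delta 14–5.
Delta vs Eta: Delta, 10–9.
Sigma–Eta: Eta 15–4.
Delta defeats every rival head-to-head and is the Condorcet winner.

Delta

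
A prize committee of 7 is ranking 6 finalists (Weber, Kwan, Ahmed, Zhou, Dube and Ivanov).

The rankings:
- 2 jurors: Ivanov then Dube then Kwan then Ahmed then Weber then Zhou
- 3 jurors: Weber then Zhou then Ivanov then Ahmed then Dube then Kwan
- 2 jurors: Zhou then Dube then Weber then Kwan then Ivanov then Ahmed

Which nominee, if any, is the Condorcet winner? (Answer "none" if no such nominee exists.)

Check each pair by majority over 7 ballots:
Weber vs Kwan: 5 to 2, Weber.
Weber vs Ahmed: Weber is ranked higher on 3+2 = 5 ballots, Ahmed on 2. Weber wins 5–2.
Weber vs Zhou: Weber preferred on 2+3 = 5 ballots; Weber wins 5–2.
Weber vs Dube: 3 to 4, Dube.
Weber vs Ivanov: 5 to 2, Weber.
Kwan vs Ahmed: Kwan preferred on 2+2 = 4 ballots; Kwan wins 4–3.
Kwan vs Zhou: Kwan is ranked higher on 2 ballots, Zhou on 5. Zhou wins 5–2.
Kwan vs Dube: 0 for Kwan, 7 for Dube — Dube by 7–0.
Kwan vs Ivanov: Kwan preferred on 2 ballots; Ivanov wins 5–2.
Ahmed vs Zhou: Ahmed preferred on 2 ballots; Zhou wins 5–2.
Ahmed vs Dube: Ahmed preferred on 3 ballots; Dube wins 4–3.
Ahmed vs Ivanov: 0 for Ahmed, 7 for Ivanov — Ivanov by 7–0.
Zhou vs Dube: 5 to 2, Zhou.
Zhou vs Ivanov: 5 to 2, Zhou.
Dube vs Ivanov: 2 to 5, Ivanov.
Each nominee drops at least one matchup (Weber loses to Dube; Kwan loses to Weber; Ahmed loses to Weber; Zhou loses to Weber; Dube loses to Zhou; Ivanov loses to Weber); the cycle Weber → Zhou → Dube → Weber rules out a Condorcet winner.

none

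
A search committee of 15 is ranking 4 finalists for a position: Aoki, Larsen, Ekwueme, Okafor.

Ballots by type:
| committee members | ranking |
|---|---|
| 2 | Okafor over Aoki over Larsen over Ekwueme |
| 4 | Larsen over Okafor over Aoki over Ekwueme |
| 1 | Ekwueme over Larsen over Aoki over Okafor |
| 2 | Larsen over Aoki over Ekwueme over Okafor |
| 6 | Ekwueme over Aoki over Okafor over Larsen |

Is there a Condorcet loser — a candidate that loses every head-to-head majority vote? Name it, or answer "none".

Head-to-head results (15 committee members):
Aoki vs Larsen: 2+6 = 8 for Aoki, 7 for Larsen — Aoki by 8–7.
Aoki vs Ekwueme: Aoki, 8–7.
Aoki–Okafor: Aoki 9–6.
Larsen vs Ekwueme: 2+4+2 = 8 for Larsen, 7 for Ekwueme — Larsen by 8–7.
Larsen vs Okafor: 7 to 8, Okafor.
Ekwueme vs Okafor: Ekwueme preferred on 1+2+6 = 9 ballots; Ekwueme wins 9–6.
No candidate is winless: Aoki beats Larsen; Larsen beats Ekwueme; Ekwueme beats Okafor; Okafor beats Larsen. There is no Condorcet loser.

none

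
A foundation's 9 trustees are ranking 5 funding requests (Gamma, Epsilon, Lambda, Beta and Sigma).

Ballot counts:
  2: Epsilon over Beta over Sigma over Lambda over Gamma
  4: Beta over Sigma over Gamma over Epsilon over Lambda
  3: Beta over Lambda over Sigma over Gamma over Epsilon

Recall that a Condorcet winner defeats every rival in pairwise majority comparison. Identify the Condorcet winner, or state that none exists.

Beta

Check each pair by majority over 9 ballots:
Gamma vs Epsilon: Gamma wins 7–2.
Gamma vs Lambda: Lambda, 5–4.
Gamma–Beta: Beta 9–0.
Gamma vs Sigma: Sigma, 9–0.
Epsilon–Lambda: Epsilon 6–3.
Epsilon vs Beta: Beta wins 7–2.
Epsilon vs Sigma: 2 for Epsilon, 7 for Sigma — Sigma by 7–2.
Lambda vs Beta: Beta, 9–0.
Lambda vs Sigma: Lambda preferred on 3 ballots; Sigma wins 6–3.
Beta–Sigma: Beta 9–0.
Beta beats each of Gamma, Epsilon, Lambda, Sigma — Beta is the Condorcet winner.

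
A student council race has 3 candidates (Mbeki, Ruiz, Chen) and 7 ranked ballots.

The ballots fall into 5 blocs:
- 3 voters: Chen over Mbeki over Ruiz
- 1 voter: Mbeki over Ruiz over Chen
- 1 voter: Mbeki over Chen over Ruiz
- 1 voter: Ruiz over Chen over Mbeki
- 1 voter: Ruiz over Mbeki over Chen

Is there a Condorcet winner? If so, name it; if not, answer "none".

Chen

Check each pair by majority over 7 ballots:
Mbeki vs Ruiz: Mbeki is ranked higher on 3+1+1 = 5 ballots, Ruiz on 2. Mbeki wins 5–2.
Mbeki–Chen: Chen 4–3.
Ruiz vs Chen: Ruiz preferred on 1+1+1 = 3 ballots; Chen wins 4–3.
Chen wins every pairwise contest, so Chen is the Condorcet winner.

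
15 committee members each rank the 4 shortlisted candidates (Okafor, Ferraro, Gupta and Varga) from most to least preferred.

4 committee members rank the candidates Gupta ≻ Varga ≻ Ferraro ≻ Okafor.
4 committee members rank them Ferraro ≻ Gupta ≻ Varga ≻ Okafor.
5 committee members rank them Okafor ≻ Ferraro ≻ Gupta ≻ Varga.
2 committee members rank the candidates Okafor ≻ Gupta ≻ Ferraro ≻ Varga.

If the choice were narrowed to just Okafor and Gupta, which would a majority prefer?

Gupta

Ballots ranking Okafor above Gupta: 5 + 2 = 7.
Ballots ranking Gupta above Okafor: 15 − 7 = 8.
Gupta wins the head-to-head 8–7.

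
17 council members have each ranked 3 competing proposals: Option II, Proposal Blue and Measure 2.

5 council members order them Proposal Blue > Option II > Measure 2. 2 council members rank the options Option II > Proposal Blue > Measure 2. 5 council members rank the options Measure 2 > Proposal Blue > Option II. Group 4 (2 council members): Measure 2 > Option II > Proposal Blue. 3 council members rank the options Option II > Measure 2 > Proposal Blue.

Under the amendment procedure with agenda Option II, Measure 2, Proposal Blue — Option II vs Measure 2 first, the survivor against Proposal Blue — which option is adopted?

Round 1: Option II vs Measure 2 — 10–7, Option II advances.
Round 2: Option II vs Proposal Blue — 7–10, Proposal Blue advances.
The agenda winner is Proposal Blue.

Proposal Blue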